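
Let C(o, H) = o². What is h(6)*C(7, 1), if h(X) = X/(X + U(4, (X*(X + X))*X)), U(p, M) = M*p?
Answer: 49/289 ≈ 0.16955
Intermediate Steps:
h(X) = X/(X + 8*X³) (h(X) = X/(X + ((X*(X + X))*X)*4) = X/(X + ((X*(2*X))*X)*4) = X/(X + ((2*X²)*X)*4) = X/(X + (2*X³)*4) = X/(X + 8*X³))
h(6)*C(7, 1) = 7²/(1 + 8*6²) = 49/(1 + 8*36) = 49/(1 + 288) = 49/289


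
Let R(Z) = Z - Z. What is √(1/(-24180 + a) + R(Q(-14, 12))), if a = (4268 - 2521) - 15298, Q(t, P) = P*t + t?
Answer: I*√37731/37731 ≈ 0.0051481*I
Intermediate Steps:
Q(t, P) = t + P*t
a = -13551 (a = 1747 - 15298 = -13551)
R(Z) = 0
√(1/(-24180 + a) + R(Q(-14, 12))) = √(1/(-24180 - 13551) + 0) = √(1/(-37731) + 0) = √(-1/37731 + 0) = √(-1/37731) = I*√37731/37731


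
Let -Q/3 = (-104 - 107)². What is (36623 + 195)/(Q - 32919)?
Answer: -18409/83241 ≈ -0.22115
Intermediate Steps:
Q = -133563 (Q = -3*(-104 - 107)² = -3*(-211)² = -3*44521 = -133563)
(36623 + 195)/(Q - 32919) = (36623 + 195)/(-133563 - 32919) = 36818/(-166482) = 36818*(-1/166482) = -18409/83241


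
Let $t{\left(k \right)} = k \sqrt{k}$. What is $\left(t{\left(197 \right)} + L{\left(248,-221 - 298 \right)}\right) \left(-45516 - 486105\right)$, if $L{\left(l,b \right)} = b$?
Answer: $275911299 - 104729337 \sqrt{197} \approx -1.194 \cdot 10^{9}$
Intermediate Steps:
$t{\left(k \right)} = k^{\frac{3}{2}}$
$\left(t{\left(197 \right)} + L{\left(248,-221 - 298 \right)}\right) \left(-45516 - 486105\right) = \left(197^{\frac{3}{2}} - 519\right) \left(-45516 - 486105\right) = \left(197 \sqrt{197} - 519\right) \left(-531621\right) = \left(-519 + 197 \sqrt{197}\right) \left(-531621\right) = 275911299 - 104729337 \sqrt{197}$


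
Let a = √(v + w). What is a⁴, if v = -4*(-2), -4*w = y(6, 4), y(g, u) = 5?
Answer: 729/16 ≈ 45.563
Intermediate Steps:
w = -5/4 (w = -¼*5 = -5/4 ≈ -1.2500)
v = 8
a = 3*√3/2 (a = √(8 - 5/4) = √(27/4) = 3*√3/2 ≈ 2.5981)
a⁴ = (3*√3/2)⁴ = 729/16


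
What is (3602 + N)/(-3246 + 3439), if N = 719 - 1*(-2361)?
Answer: 6682/193 ≈ 34.622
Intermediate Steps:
N = 3080 (N = 719 + 2361 = 3080)
(3602 + N)/(-3246 + 3439) = (3602 + 3080)/(-3246 + 3439) = 6682/193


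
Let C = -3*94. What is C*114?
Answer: -32148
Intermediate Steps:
C = -282
C*114 = -282*114 = -32148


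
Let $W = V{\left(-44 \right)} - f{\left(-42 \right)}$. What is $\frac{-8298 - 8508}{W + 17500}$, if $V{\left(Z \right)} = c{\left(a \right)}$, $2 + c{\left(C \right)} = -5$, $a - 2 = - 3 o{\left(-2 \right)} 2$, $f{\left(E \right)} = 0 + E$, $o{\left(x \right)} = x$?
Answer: $- \frac{5602}{5845} \approx -0.95843$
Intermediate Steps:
$f{\left(E \right)} = E$
$a = 14$ ($a = 2 + \left(-3\right) \left(-2\right) 2 = 2 + 6 \cdot 2 = 2 + 12 = 14$)
$c{\left(C \right)} = -7$ ($c{\left(C \right)} = -2 - 5 = -7$)
$V{\left(Z \right)} = -7$
$W = 35$ ($W = -7 - -42 = -7 + 42 = 35$)
$\frac{-8298 - 8508}{W + 17500} = \frac{-8298 - 8508}{35 + 17500} = - \frac{16806}{17535} = \left(-16806\right) \frac{1}{17535} = - \frac{5602}{5845}$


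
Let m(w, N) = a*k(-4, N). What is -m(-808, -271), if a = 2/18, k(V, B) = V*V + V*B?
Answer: -1100/9 ≈ -122.22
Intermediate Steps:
k(V, B) = V² + B*V
a = ⅑ (a = 2*(1/18) = ⅑ ≈ 0.11111)
m(w, N) = 16/9 - 4*N/9 (m(w, N) = (-4*(N - 4))/9 = (-4*(-4 + N))/9 = (16 - 4*N)/9 = 16/9 - 4*N/9)
-m(-808, -271) = -(16/9 - 4/9*(-271)) = -(16/9 + 1084/9) = -1*1100/9 = -1100/9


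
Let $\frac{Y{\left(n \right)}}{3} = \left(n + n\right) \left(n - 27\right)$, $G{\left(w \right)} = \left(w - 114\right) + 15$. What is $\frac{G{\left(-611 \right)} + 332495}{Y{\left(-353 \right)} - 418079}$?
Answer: $\frac{331785}{386761} \approx 0.85785$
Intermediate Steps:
$G{\left(w \right)} = -99 + w$ ($G{\left(w \right)} = \left(-114 + w\right) + 15 = -99 + w$)
$Y{\left(n \right)} = 6 n \left(-27 + n\right)$ ($Y{\left(n \right)} = 3 \left(n + n\right) \left(n - 27\right) = 3 \cdot 2 n \left(-27 + n\right) = 6 n \left(-27 + n\right)$)
$\frac{G{\left(-611 \right)} + 332495}{Y{\left(-353 \right)} - 418079} = \frac{\left(-99 - 611\right) + 332495}{6 \left(-353\right) \left(-27 - 353\right) - 418079} = \frac{-710 + 332495}{6 \left(-353\right) \left(-380\right) - 418079} = \frac{331785}{804840 - 418079} = \frac{331785}{386761}$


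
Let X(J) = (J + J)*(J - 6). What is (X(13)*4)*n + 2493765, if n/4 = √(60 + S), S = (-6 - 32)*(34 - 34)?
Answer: 2493765 + 5824*√15 ≈ 2.5163e+6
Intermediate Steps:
S = 0 (S = -38*0 = 0)
n = 8*√15 (n = 4*√(60 + 0) = 4*√60 = 4*(2*√15) = 8*√15 ≈ 30.984)
X(J) = 2*J*(-6 + J) (X(J) = (2*J)*(-6 + J) = 2*J*(-6 + J))
(X(13)*4)*n + 2493765 = ((2*13*(-6 + 13))*4)*(8*√15) + 2493765 = ((2*13*7)*4)*(8*√15) + 2493765 = (182*4)*(8*√15) + 2493765 = 728*(8*√15) + 2493765 = 5824*√15 + 2493765 = 2493765 + 5824*√15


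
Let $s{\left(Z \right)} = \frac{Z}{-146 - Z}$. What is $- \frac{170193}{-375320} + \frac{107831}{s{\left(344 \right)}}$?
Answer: $- \frac{2478849450551}{16138760} \approx -1.536 \cdot 10^{5}$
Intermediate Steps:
$- \frac{170193}{-375320} + \frac{107831}{s{\left(344 \right)}} = - \frac{170193}{-375320} + \frac{107831}{\left(-1\right) 344 \frac{1}{146 + 344}} = \left(-170193\right) \left(- \frac{1}{375320}\right) + \frac{107831}{\left(-1\right) 344 \cdot \frac{1}{490}} = \frac{170193}{375320} + \frac{107831}{\left(-1\right) 344 \cdot \frac{1}{490}} = \frac{170193}{375320} + \frac{107831}{- \frac{172}{245}} = \frac{170193}{375320} + 107831 \left(- \frac{245}{172}\right) = \frac{170193}{375320} - \frac{26418595}{172} = - \frac{2478849450551}{16138760}$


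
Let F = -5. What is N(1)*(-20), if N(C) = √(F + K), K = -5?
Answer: -20*I*√10 ≈ -63.246*I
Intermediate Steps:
N(C) = I*√10 (N(C) = √(-5 - 5) = √(-10) = I*√10)
N(1)*(-20) = (I*√10)*(-20) = -20*I*√10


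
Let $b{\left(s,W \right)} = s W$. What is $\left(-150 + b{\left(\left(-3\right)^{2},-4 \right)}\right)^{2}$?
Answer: $34596$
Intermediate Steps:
$b{\left(s,W \right)} = W s$
$\left(-150 + b{\left(\left(-3\right)^{2},-4 \right)}\right)^{2} = \left(-150 - 4 \left(-3\right)^{2}\right)^{2} = \left(-150 - 36\right)^{2} = \left(-186\right)^{2} = 34596$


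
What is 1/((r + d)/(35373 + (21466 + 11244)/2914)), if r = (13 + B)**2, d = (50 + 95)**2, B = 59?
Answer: 51554816/38186513 ≈ 1.3501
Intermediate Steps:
d = 21025 (d = 145**2 = 21025)
r = 5184 (r = (13 + 59)**2 = 72**2 = 5184)
1/((r + d)/(35373 + (21466 + 11244)/2914)) = 1/((5184 + 21025)/(35373 + (21466 + 11244)/2914)) = 1/(26209/(35373 + 32710*(1/2914))) = 1/(26209/(35373 + 16355/1457)) = 1/(26209/(51554816/1457)) = 1/(26209*(1457/51554816)) = 1/(38186513/51554816) = 51554816/38186513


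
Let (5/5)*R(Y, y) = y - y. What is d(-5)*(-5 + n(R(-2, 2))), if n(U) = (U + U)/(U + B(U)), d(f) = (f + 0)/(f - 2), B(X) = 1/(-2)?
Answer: -25/7 ≈ -3.5714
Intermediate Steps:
R(Y, y) = 0 (R(Y, y) = y - y = 0)
B(X) = -½
d(f) = f/(-2 + f)
n(U) = 2*U/(-½ + U) (n(U) = (U + U)/(U - ½) = (2*U)/(-½ + U) = 2*U/(-½ + U))
d(-5)*(-5 + n(R(-2, 2))) = (-5/(-2 - 5))*(-5 + 4*0/(-1 + 2*0)) = (-5/(-7))*(-5 + 4*0/(-1 + 0)) = (-5*(-⅐))*(-5 + 4*0/(-1)) = 5*(-5 + 4*0*(-1))/7 = 5*(-5 + 0)/7 = (5/7)*(-5) = -25/7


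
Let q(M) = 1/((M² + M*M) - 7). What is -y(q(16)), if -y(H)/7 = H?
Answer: 7/505 ≈ 0.013861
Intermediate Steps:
q(M) = 1/(-7 + 2*M²) (q(M) = 1/((M² + M²) - 7) = 1/(2*M² - 7) = 1/(-7 + 2*M²))
y(H) = -7*H
-y(q(16)) = -(-7)/(-7 + 2*16²) = -(-7)/(-7 + 2*256) = -(-7)/(-7 + 512) = -(-7)/505 = -1*(-7/505) = 7/505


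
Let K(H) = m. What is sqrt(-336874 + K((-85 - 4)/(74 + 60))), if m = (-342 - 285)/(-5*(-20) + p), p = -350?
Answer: I*sqrt(842178730)/50 ≈ 580.41*I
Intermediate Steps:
m = 627/250 (m = (-342 - 285)/(-5*(-20) - 350) = -627/(100 - 350) = -627/(-250) = -627*(-1/250) = 627/250 ≈ 2.5080)
K(H) = 627/250
sqrt(-336874 + K((-85 - 4)/(74 + 60))) = sqrt(-336874 + 627/250) = sqrt(-84217873/250) = I*sqrt(842178730)/50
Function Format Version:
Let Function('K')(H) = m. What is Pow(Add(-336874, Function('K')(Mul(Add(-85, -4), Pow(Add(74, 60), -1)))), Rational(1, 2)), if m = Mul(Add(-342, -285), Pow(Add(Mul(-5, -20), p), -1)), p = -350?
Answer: Mul(Rational(1, 50), I, Pow(842178730, Rational(1, 2))) ≈ Mul(580.41, I)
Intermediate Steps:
m = Rational(627, 250) (m = Mul(Add(-342, -285), Pow(Add(Mul(-5, -20), -350), -1)) = Mul(-627, Pow(Add(100, -350), -1)) = Mul(-627, Pow(-250, -1)) = Mul(-627, Rational(-1, 250)) = Rational(627, 250) ≈ 2.5080)
Function('K')(H) = Rational(627, 250)
Pow(Add(-336874, Function('K')(Mul(Add(-85, -4), Pow(Add(74, 60), -1)))), Rational(1, 2)) = Pow(Add(-336874, Rational(627, 250)), Rational(1, 2)) = Pow(Rational(-84217873, 250), Rational(1, 2)) = Mul(Rational(1, 50), I, Pow(842178730, Rational(1, 2)))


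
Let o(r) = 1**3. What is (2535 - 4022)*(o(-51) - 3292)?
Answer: 4893717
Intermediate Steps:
o(r) = 1
(2535 - 4022)*(o(-51) - 3292) = (2535 - 4022)*(1 - 3292) = -1487*(-3291) = 4893717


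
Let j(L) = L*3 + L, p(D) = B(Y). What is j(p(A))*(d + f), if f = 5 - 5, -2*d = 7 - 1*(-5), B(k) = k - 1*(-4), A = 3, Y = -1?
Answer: -72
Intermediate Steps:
B(k) = 4 + k (B(k) = k + 4 = 4 + k)
p(D) = 3 (p(D) = 4 - 1 = 3)
d = -6 (d = -(7 - 1*(-5))/2 = -(7 + 5)/2 = -½*12 = -6)
j(L) = 4*L (j(L) = 3*L + L = 4*L)
f = 0
j(p(A))*(d + f) = (4*3)*(-6 + 0) = 12*(-6) = -72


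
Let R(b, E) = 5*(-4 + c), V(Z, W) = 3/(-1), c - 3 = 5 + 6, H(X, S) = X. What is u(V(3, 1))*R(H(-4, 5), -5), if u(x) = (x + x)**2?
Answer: 1800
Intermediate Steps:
c = 14 (c = 3 + (5 + 6) = 3 + 11 = 14)
V(Z, W) = -3 (V(Z, W) = 3*(-1) = -3)
u(x) = 4*x**2 (u(x) = (2*x)**2 = 4*x**2)
R(b, E) = 50 (R(b, E) = 5*(-4 + 14) = 5*10 = 50)
u(V(3, 1))*R(H(-4, 5), -5) = (4*(-3)**2)*50 = (4*9)*50 = 36*50 = 1800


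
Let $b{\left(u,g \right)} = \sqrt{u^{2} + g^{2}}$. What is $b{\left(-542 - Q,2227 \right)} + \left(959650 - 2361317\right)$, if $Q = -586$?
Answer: $-1401667 + \sqrt{4961465} \approx -1.3994 \cdot 10^{6}$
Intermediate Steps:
$b{\left(u,g \right)} = \sqrt{g^{2} + u^{2}}$
$b{\left(-542 - Q,2227 \right)} + \left(959650 - 2361317\right) = \sqrt{2227^{2} + \left(-542 - -586\right)^{2}} + \left(959650 - 2361317\right) = \sqrt{4959529 + \left(-542 + 586\right)^{2}} + \left(959650 - 2361317\right) = \sqrt{4959529 + 44^{2}} - 1401667 = \sqrt{4959529 + 1936} - 1401667 = \sqrt{4961465} - 1401667 = -1401667 + \sqrt{4961465}$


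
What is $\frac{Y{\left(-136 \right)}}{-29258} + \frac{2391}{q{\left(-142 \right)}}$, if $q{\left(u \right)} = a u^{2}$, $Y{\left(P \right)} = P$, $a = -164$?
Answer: $\frac{189890989}{48376581584} \approx 0.0039253$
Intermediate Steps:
$q{\left(u \right)} = - 164 u^{2}$
$\frac{Y{\left(-136 \right)}}{-29258} + \frac{2391}{q{\left(-142 \right)}} = - \frac{136}{-29258} + \frac{2391}{\left(-164\right) \left(-142\right)^{2}} = \left(-136\right) \left(- \frac{1}{29258}\right) + \frac{2391}{\left(-164\right) 20164} = \frac{68}{14629} + \frac{2391}{-3306896} = \frac{68}{14629} + 2391 \left(- \frac{1}{3306896}\right) = \frac{68}{14629} - \frac{2391}{3306896} = \frac{189890989}{48376581584}$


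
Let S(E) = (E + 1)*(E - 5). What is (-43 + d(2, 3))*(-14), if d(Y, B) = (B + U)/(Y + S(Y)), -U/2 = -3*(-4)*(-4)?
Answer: 800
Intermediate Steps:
S(E) = (1 + E)*(-5 + E)
U = 96 (U = -2*(-3*(-4))*(-4) = -24*(-4) = -2*(-48) = 96)
d(Y, B) = (96 + B)/(-5 + Y² - 3*Y) (d(Y, B) = (B + 96)/(Y + (-5 + Y² - 4*Y)) = (96 + B)/(-5 + Y² - 3*Y))
(-43 + d(2, 3))*(-14) = (-43 + (96 + 3)/(-5 + 2² - 3*2))*(-14) = (-43 + 99/(-5 + 4 - 6))*(-14) = (-43 + 99/(-7))*(-14) = (-43 - ⅐*99)*(-14) = (-43 - 99/7)*(-14) = -400/7*(-14) = 800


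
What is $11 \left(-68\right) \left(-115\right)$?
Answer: $86020$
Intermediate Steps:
$11 \left(-68\right) \left(-115\right) = \left(-748\right) \left(-115\right) = 86020$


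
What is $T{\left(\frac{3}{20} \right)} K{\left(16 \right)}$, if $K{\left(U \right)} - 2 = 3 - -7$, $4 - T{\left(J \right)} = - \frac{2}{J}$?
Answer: $208$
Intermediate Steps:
$T{\left(J \right)} = 4 + \frac{2}{J}$ ($T{\left(J \right)} = 4 - - \frac{2}{J} = 4 + \frac{2}{J}$)
$K{\left(U \right)} = 12$ ($K{\left(U \right)} = 2 + \left(3 - -7\right) = 2 + \left(3 + 7\right) = 2 + 10 = 12$)
$T{\left(\frac{3}{20} \right)} K{\left(16 \right)} = \left(4 + \frac{2}{3 \cdot \frac{1}{20}}\right) 12 = \left(4 + \frac{2}{\frac{3}{20}}\right) 12 = \left(4 + 2 \cdot \frac{20}{3}\right) 12 = \left(4 + \frac{40}{3}\right) 12 = \frac{52}{3} \cdot 12 = 208$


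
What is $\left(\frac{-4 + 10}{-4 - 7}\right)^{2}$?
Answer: $\frac{36}{121} \approx 0.29752$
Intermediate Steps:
$\left(\frac{-4 + 10}{-4 - 7}\right)^{2} = \left(\frac{6}{-11}\right)^{2} = \left(6 \left(- \frac{1}{11}\right)\right)^{2} = \left(- \frac{6}{11}\right)^{2} = \frac{36}{121}$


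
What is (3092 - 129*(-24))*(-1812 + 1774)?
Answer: -235144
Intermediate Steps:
(3092 - 129*(-24))*(-1812 + 1774) = (3092 + 3096)*(-38) = 6188*(-38) = -235144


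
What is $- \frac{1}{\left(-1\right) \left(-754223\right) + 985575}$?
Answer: $- \frac{1}{1739798} \approx -5.7478 \cdot 10^{-7}$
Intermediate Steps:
$- \frac{1}{\left(-1\right) \left(-754223\right) + 985575} = - \frac{1}{754223 + 985575} = - \frac{1}{1739798}$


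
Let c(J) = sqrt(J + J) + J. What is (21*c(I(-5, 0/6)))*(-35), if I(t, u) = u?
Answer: 0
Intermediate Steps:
c(J) = J + sqrt(2)*sqrt(J) (c(J) = sqrt(2*J) + J = sqrt(2)*sqrt(J) + J = J + sqrt(2)*sqrt(J))
(21*c(I(-5, 0/6)))*(-35) = (21*(0/6 + sqrt(2)*sqrt(0/6)))*(-35) = (21*(0*(1/6) + sqrt(2)*sqrt(0*(1/6))))*(-35) = (21*(0 + sqrt(2)*sqrt(0)))*(-35) = (21*(0 + sqrt(2)*0))*(-35) = (21*(0 + 0))*(-35) = (21*0)*(-35) = 0*(-35) = 0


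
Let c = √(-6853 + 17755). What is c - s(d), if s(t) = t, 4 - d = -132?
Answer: -136 + √10902 ≈ -31.587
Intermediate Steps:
d = 136 (d = 4 - 1*(-132) = 4 + 132 = 136)
c = √10902 ≈ 104.41
c - s(d) = √10902 - 1*136 = √10902 - 136 = -136 + √10902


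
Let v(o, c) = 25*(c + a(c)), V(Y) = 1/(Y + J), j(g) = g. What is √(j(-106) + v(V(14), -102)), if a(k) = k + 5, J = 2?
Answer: I*√5081 ≈ 71.281*I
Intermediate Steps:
a(k) = 5 + k
V(Y) = 1/(2 + Y) (V(Y) = 1/(Y + 2) = 1/(2 + Y))
v(o, c) = 125 + 50*c (v(o, c) = 25*(c + (5 + c)) = 25*(5 + 2*c) = 125 + 50*c)
√(j(-106) + v(V(14), -102)) = √(-106 + (125 + 50*(-102))) = √(-106 + (125 - 5100)) = √(-106 - 4975) = √(-5081) = I*√5081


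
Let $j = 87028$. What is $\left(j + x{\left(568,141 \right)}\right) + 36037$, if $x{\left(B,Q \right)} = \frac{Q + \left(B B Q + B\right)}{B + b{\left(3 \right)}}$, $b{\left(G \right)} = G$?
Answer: $\frac{115760808}{571} \approx 2.0273 \cdot 10^{5}$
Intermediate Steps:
$x{\left(B,Q \right)} = \frac{B + Q + Q B^{2}}{3 + B}$ ($x{\left(B,Q \right)} = \frac{Q + \left(B B Q + B\right)}{B + 3} = \frac{Q + \left(B^{2} Q + B\right)}{3 + B} = \frac{Q + \left(Q B^{2} + B\right)}{3 + B} = \frac{Q + \left(B + Q B^{2}\right)}{3 + B} = \frac{B + Q + Q B^{2}}{3 + B}$)
$\left(j + x{\left(568,141 \right)}\right) + 36037 = \left(87028 + \frac{568 + 141 + 141 \cdot 568^{2}}{3 + 568}\right) + 36037 = \left(87028 + \frac{568 + 141 + 141 \cdot 322624}{571}\right) + 36037 = \left(87028 + \frac{568 + 141 + 45489984}{571}\right) + 36037 = \left(87028 + \frac{1}{571} \cdot 45490693\right) + 36037 = \left(87028 + \frac{45490693}{571}\right) + 36037 = \frac{95183681}{571} + 36037 = \frac{115760808}{571}$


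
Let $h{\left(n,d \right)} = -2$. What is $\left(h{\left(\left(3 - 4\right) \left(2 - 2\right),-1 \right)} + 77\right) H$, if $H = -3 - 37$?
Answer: $-3000$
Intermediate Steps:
$H = -40$ ($H = -3 - 37 = -40$)
$\left(h{\left(\left(3 - 4\right) \left(2 - 2\right),-1 \right)} + 77\right) H = \left(-2 + 77\right) \left(-40\right) = 75 \left(-40\right) = -3000$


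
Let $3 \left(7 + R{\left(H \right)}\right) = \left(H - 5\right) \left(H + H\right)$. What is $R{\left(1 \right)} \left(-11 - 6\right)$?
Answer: $\frac{493}{3} \approx 164.33$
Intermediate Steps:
$R{\left(H \right)} = -7 + \frac{2 H \left(-5 + H\right)}{3}$ ($R{\left(H \right)} = -7 + \frac{\left(H - 5\right) \left(H + H\right)}{3} = -7 + \frac{\left(-5 + H\right) 2 H}{3} = -7 + \frac{2 H \left(-5 + H\right)}{3}$)
$R{\left(1 \right)} \left(-11 - 6\right) = \left(-7 - \frac{10}{3} + \frac{2 \cdot 1^{2}}{3}\right) \left(-11 - 6\right) = \left(-7 - \frac{10}{3} + \frac{2}{3} \cdot 1\right) \left(-17\right) = \left(-7 - \frac{10}{3} + \frac{2}{3}\right) \left(-17\right) = \left(- \frac{29}{3}\right) \left(-17\right) = \frac{493}{3}$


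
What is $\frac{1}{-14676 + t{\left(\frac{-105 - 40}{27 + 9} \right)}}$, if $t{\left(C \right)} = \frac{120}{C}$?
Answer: $- \frac{29}{426468} \approx -6.8 \cdot 10^{-5}$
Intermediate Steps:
$\frac{1}{-14676 + t{\left(\frac{-105 - 40}{27 + 9} \right)}} = \frac{1}{-14676 + \frac{120}{\left(-105 - 40\right) \frac{1}{27 + 9}}} = \frac{1}{-14676 + \frac{120}{\left(-145\right) \frac{1}{36}}} = \frac{1}{-14676 + \frac{120}{- \frac{145}{36}}} = \frac{1}{-14676 + 120 \left(- \frac{36}{145}\right)} = \frac{1}{-14676 - \frac{864}{29}} = \frac{1}{- \frac{426468}{29}} = - \frac{29}{426468}$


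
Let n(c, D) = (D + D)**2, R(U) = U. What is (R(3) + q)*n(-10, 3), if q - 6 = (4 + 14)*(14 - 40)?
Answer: -16524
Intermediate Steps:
q = -462 (q = 6 + (4 + 14)*(14 - 40) = 6 + 18*(-26) = 6 - 468 = -462)
n(c, D) = 4*D**2 (n(c, D) = (2*D)**2 = 4*D**2)
(R(3) + q)*n(-10, 3) = (3 - 462)*(4*3**2) = -1836*9 = -459*36 = -16524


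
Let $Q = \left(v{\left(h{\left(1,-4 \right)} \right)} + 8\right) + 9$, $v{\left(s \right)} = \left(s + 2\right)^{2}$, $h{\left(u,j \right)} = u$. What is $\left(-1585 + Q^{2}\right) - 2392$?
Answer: $-3301$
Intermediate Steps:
$v{\left(s \right)} = \left(2 + s\right)^{2}$
$Q = 26$ ($Q = \left(\left(2 + 1\right)^{2} + 8\right) + 9 = \left(3^{2} + 8\right) + 9 = \left(9 + 8\right) + 9 = 17 + 9 = 26$)
$\left(-1585 + Q^{2}\right) - 2392 = \left(-1585 + 26^{2}\right) - 2392 = \left(-1585 + 676\right) - 2392 = -909 - 2392 = -3301$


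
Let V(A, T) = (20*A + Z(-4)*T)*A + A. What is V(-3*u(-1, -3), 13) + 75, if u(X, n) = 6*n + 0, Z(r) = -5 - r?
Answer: 57747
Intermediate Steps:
u(X, n) = 6*n
V(A, T) = A + A*(-T + 20*A) (V(A, T) = (20*A + (-5 - 1*(-4))*T)*A + A = (20*A + (-5 + 4)*T)*A + A = (20*A - T)*A + A = (-T + 20*A)*A + A = A*(-T + 20*A) + A = A + A*(-T + 20*A))
V(-3*u(-1, -3), 13) + 75 = (-18*(-3))*(1 - 1*13 + 20*(-18*(-3))) + 75 = (-3*(-18))*(1 - 13 + 20*(-3*(-18))) + 75 = 54*(1 - 13 + 20*54) + 75 = 54*(1 - 13 + 1080) + 75 = 54*1068 + 75 = 57672 + 75 = 57747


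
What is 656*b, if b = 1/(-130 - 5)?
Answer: -656/135 ≈ -4.8593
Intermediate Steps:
b = -1/135 (b = 1/(-135) = -1/135 ≈ -0.0074074)
656*b = 656*(-1/135) = -656/135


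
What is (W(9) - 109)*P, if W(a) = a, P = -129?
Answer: 12900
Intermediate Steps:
(W(9) - 109)*P = (9 - 109)*(-129) = -100*(-129) = 12900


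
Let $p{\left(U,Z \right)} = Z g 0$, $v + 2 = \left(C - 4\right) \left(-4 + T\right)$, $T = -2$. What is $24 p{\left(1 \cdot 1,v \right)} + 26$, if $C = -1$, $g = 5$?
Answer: $26$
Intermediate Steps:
$v = 28$ ($v = -2 + \left(-1 - 4\right) \left(-4 - 2\right) = -2 - -30 = -2 + 30 = 28$)
$p{\left(U,Z \right)} = 0$ ($p{\left(U,Z \right)} = Z 5 \cdot 0 = 5 Z 0 = 0$)
$24 p{\left(1 \cdot 1,v \right)} + 26 = 24 \cdot 0 + 26 = 0 + 26 = 26$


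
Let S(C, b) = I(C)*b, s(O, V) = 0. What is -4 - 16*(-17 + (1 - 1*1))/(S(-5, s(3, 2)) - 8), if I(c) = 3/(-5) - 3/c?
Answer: -38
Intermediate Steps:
I(c) = -⅗ - 3/c (I(c) = 3*(-⅕) - 3/c = -⅗ - 3/c)
S(C, b) = b*(-⅗ - 3/C) (S(C, b) = (-⅗ - 3/C)*b = b*(-⅗ - 3/C))
-4 - 16*(-17 + (1 - 1*1))/(S(-5, s(3, 2)) - 8) = -4 - 16*(-17 + (1 - 1*1))/(-⅗*0*(5 - 5)/(-5) - 8) = -4 - 16*(-17 + (1 - 1))/(-⅗*0*(-⅕)*0 - 8) = -4 - 16*(-17 + 0)/(0 - 8) = -4 - (-272)/(-8) = -4 - (-272)*(-1)/8 = -4 - 16*17/8 = -4 - 34 = -38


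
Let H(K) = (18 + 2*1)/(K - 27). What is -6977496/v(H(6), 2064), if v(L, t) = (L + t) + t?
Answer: -36631854/21667 ≈ -1690.7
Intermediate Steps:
H(K) = 20/(-27 + K) (H(K) = (18 + 2)/(-27 + K) = 20/(-27 + K))
v(L, t) = L + 2*t
-6977496/v(H(6), 2064) = -6977496/(20/(-27 + 6) + 2*2064) = -6977496/(20/(-21) + 4128) = -6977496/(20*(-1/21) + 4128) = -6977496/(-20/21 + 4128) = -6977496/86668/21 = -6977496*21/86668 = -36631854/21667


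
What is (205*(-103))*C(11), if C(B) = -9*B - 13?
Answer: 2364880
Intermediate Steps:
C(B) = -13 - 9*B
(205*(-103))*C(11) = (205*(-103))*(-13 - 9*11) = -21115*(-13 - 99) = -21115*(-112) = 2364880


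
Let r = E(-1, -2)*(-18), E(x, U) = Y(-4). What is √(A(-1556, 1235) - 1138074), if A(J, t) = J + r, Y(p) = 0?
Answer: I*√1139630 ≈ 1067.5*I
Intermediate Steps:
E(x, U) = 0
r = 0 (r = 0*(-18) = 0)
A(J, t) = J (A(J, t) = J + 0 = J)
√(A(-1556, 1235) - 1138074) = √(-1556 - 1138074) = √(-1139630) = I*√1139630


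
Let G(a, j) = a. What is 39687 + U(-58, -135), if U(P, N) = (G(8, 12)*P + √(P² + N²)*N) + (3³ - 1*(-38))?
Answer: 39288 - 135*√21589 ≈ 19452.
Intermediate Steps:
U(P, N) = 65 + 8*P + N*√(N² + P²) (U(P, N) = (8*P + √(P² + N²)*N) + (3³ - 1*(-38)) = (8*P + √(N² + P²)*N) + (27 + 38) = (8*P + N*√(N² + P²)) + 65 = 65 + 8*P + N*√(N² + P²))
39687 + U(-58, -135) = 39687 + (65 + 8*(-58) - 135*√((-135)² + (-58)²)) = 39687 + (65 - 464 - 135*√(18225 + 3364)) = 39687 + (65 - 464 - 135*√21589) = 39687 + (-399 - 135*√21589) = 39288 - 135*√21589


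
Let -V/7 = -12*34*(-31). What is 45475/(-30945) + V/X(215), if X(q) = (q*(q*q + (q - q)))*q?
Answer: -19434294883679/13224349618125 ≈ -1.4696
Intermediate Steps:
V = -88536 (V = -7*(-12*34)*(-31) = -(-2856)*(-31) = -7*12648 = -88536)
X(q) = q⁴ (X(q) = (q*(q² + 0))*q = (q*q²)*q = q³*q = q⁴)
45475/(-30945) + V/X(215) = 45475/(-30945) - 88536/(215⁴) = 45475*(-1/30945) - 88536/2136750625 = -9095/6189 - 88536*1/2136750625 = -9095/6189 - 88536/2136750625 = -19434294883679/13224349618125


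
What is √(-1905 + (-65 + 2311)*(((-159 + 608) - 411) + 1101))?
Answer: √2556289 ≈ 1598.8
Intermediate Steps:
√(-1905 + (-65 + 2311)*(((-159 + 608) - 411) + 1101)) = √(-1905 + 2246*((449 - 411) + 1101)) = √(-1905 + 2246*(38 + 1101)) = √(-1905 + 2246*1139) = √(-1905 + 2558194) = √2556289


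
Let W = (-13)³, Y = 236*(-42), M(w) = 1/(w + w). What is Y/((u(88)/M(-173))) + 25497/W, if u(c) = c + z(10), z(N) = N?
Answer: -30099129/2660567 ≈ -11.313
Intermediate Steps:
M(w) = 1/(2*w)
Y = -9912
u(c) = 10 + c (u(c) = c + 10 = 10 + c)
W = -2197
Y/((u(88)/M(-173))) + 25497/W = -9912*(-1/(346*(10 + 88))) + 25497/(-2197) = -9912/(98/(((½)*(-1/173)))) + 25497*(-1/2197) = -9912/(98/(-1/346)) - 25497/2197 = -9912/(98*(-346)) - 25497/2197 = -9912/(-33908) - 25497/2197 = -9912*(-1/33908) - 25497/2197 = 354/1211 - 25497/2197 = -30099129/2660567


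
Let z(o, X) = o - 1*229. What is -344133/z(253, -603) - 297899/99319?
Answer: -11395365001/794552 ≈ -14342.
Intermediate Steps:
z(o, X) = -229 + o (z(o, X) = o - 229 = -229 + o)
-344133/z(253, -603) - 297899/99319 = -344133/(-229 + 253) - 297899/99319 = -344133/24 - 297899*1/99319 = -344133*1/24 - 297899/99319 = -114711/8 - 297899/99319 = -11395365001/794552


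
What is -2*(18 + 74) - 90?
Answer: -274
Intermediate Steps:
-2*(18 + 74) - 90 = -2*92 - 90 = -184 - 90 = -274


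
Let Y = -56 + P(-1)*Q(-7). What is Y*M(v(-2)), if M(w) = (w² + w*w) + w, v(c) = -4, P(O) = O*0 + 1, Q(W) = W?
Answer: -1764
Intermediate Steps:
P(O) = 1 (P(O) = 0 + 1 = 1)
M(w) = w + 2*w² (M(w) = (w² + w²) + w = 2*w² + w = w + 2*w²)
Y = -63 (Y = -56 + 1*(-7) = -56 - 7 = -63)
Y*M(v(-2)) = -(-252)*(1 + 2*(-4)) = -(-252)*(1 - 8) = -(-252)*(-7) = -63*28 = -1764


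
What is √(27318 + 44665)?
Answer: √71983 ≈ 268.30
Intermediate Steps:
√(27318 + 44665) = √71983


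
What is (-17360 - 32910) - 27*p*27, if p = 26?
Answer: -69224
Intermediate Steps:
(-17360 - 32910) - 27*p*27 = (-17360 - 32910) - 27*26*27 = -50270 - 702*27 = -50270 - 18954 = -69224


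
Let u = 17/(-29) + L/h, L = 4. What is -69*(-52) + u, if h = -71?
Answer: 7386369/2059 ≈ 3587.4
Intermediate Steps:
u = -1323/2059 (u = 17/(-29) + 4/(-71) = 17*(-1/29) + 4*(-1/71) = -17/29 - 4/71 = -1323/2059 ≈ -0.64254)
-69*(-52) + u = -69*(-52) - 1323/2059 = 3588 - 1323/2059 = 7386369/2059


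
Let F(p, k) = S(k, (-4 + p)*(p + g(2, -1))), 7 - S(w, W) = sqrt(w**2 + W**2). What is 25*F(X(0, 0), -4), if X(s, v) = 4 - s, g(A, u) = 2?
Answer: 75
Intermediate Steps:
S(w, W) = 7 - sqrt(W**2 + w**2) (S(w, W) = 7 - sqrt(w**2 + W**2) = 7 - sqrt(W**2 + w**2))
F(p, k) = 7 - sqrt(k**2 + (-4 + p)**2*(2 + p)**2) (F(p, k) = 7 - sqrt(((-4 + p)*(p + 2))**2 + k**2) = 7 - sqrt(((-4 + p)*(2 + p))**2 + k**2) = 7 - sqrt((-4 + p)**2*(2 + p)**2 + k**2) = 7 - sqrt(k**2 + (-4 + p)**2*(2 + p)**2))
25*F(X(0, 0), -4) = 25*(7 - sqrt((-4)**2 + (8 - (4 - 1*0)**2 + 2*(4 - 1*0))**2)) = 25*(7 - sqrt(16 + (8 - (4 + 0)**2 + 2*(4 + 0))**2)) = 25*(7 - sqrt(16 + (8 - 1*4**2 + 2*4)**2)) = 25*(7 - sqrt(16 + (8 - 1*16 + 8)**2)) = 25*(7 - sqrt(16 + (8 - 16 + 8)**2)) = 25*(7 - sqrt(16 + 0**2)) = 25*(7 - sqrt(16 + 0)) = 25*(7 - sqrt(16)) = 25*(7 - 1*4) = 25*(7 - 4) = 25*3 = 75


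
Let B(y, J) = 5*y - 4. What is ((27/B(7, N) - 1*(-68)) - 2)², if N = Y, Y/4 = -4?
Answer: 4297329/961 ≈ 4471.7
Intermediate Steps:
Y = -16 (Y = 4*(-4) = -16)
N = -16
B(y, J) = -4 + 5*y
((27/B(7, N) - 1*(-68)) - 2)² = ((27/(-4 + 5*7) - 1*(-68)) - 2)² = ((27/(-4 + 35) + 68) - 2)² = ((27/31 + 68) - 2)² = (2135/31 - 2)² = (2073/31)² = 4297329/961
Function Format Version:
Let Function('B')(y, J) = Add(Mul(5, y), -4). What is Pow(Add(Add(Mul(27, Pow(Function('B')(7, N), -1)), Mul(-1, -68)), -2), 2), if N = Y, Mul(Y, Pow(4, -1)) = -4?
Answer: Rational(4297329, 961) ≈ 4471.7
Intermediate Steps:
Y = -16 (Y = Mul(4, -4) = -16)
N = -16
Function('B')(y, J) = Add(-4, Mul(5, y))
Pow(Add(Add(Mul(27, Pow(Function('B')(7, N), -1)), Mul(-1, -68)), -2), 2) = Pow(Add(Add(Mul(27, Pow(Add(-4, Mul(5, 7)), -1)), Mul(-1, -68)), -2), 2) = Pow(Add(Add(Mul(27, Pow(Add(-4, 35), -1)), 68), -2), 2) = Pow(Add(Add(Mul(27, Pow(31, -1)), 68), -2), 2) = Pow(Add(Add(Mul(27, Rational(1, 31)), 68), -2), 2) = Pow(Add(Add(Rational(27, 31), 68), -2), 2) = Pow(Add(Rational(2135, 31), -2), 2) = Pow(Rational(2073, 31), 2) = Rational(4297329, 961)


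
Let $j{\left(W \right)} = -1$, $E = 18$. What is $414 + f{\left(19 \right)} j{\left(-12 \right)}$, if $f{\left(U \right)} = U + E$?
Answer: $377$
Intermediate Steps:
$f{\left(U \right)} = 18 + U$ ($f{\left(U \right)} = U + 18 = 18 + U$)
$414 + f{\left(19 \right)} j{\left(-12 \right)} = 414 + \left(18 + 19\right) \left(-1\right) = 414 + 37 \left(-1\right) = 414 - 37 = 377$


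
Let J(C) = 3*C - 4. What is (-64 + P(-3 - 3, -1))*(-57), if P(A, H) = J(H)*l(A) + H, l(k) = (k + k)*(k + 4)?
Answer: 13281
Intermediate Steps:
J(C) = -4 + 3*C
l(k) = 2*k*(4 + k) (l(k) = (2*k)*(4 + k) = 2*k*(4 + k))
P(A, H) = H + 2*A*(-4 + 3*H)*(4 + A) (P(A, H) = (-4 + 3*H)*(2*A*(4 + A)) + H = 2*A*(-4 + 3*H)*(4 + A) + H = H + 2*A*(-4 + 3*H)*(4 + A))
(-64 + P(-3 - 3, -1))*(-57) = (-64 + (-1 + 2*(-3 - 3)*(-4 + 3*(-1))*(4 + (-3 - 3))))*(-57) = (-64 + (-1 + 2*(-6)*(-4 - 3)*(4 - 6)))*(-57) = (-64 + (-1 + 2*(-6)*(-7)*(-2)))*(-57) = (-64 + (-1 - 168))*(-57) = (-64 - 169)*(-57) = -233*(-57) = 13281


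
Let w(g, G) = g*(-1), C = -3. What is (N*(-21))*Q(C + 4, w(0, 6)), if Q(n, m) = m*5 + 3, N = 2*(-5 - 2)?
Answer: 882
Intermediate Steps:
N = -14 (N = 2*(-7) = -14)
w(g, G) = -g
Q(n, m) = 3 + 5*m (Q(n, m) = 5*m + 3 = 3 + 5*m)
(N*(-21))*Q(C + 4, w(0, 6)) = (-14*(-21))*(3 + 5*(-1*0)) = 294*(3 + 5*0) = 294*(3 + 0) = 294*3 = 882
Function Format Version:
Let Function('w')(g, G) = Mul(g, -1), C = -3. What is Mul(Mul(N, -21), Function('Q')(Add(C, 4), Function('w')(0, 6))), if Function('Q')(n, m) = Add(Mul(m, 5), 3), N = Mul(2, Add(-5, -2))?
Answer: 882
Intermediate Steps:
N = -14 (N = Mul(2, -7) = -14)
Function('w')(g, G) = Mul(-1, g)
Function('Q')(n, m) = Add(3, Mul(5, m)) (Function('Q')(n, m) = Add(Mul(5, m), 3) = Add(3, Mul(5, m)))
Mul(Mul(N, -21), Function('Q')(Add(C, 4), Function('w')(0, 6))) = Mul(Mul(-14, -21), Add(3, Mul(5, Mul(-1, 0)))) = Mul(294, Add(3, Mul(5, 0))) = Mul(294, Add(3, 0)) = Mul(294, 3) = 882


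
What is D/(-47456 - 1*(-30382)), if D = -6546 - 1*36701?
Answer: 43247/17074 ≈ 2.5329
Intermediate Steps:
D = -43247 (D = -6546 - 36701 = -43247)
D/(-47456 - 1*(-30382)) = -43247/(-47456 - 1*(-30382)) = -43247/(-47456 + 30382) = -43247/(-17074) = -43247*(-1/17074) = 43247/17074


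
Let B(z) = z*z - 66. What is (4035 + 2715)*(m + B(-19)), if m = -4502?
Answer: -28397250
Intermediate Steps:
B(z) = -66 + z² (B(z) = z² - 66 = -66 + z²)
(4035 + 2715)*(m + B(-19)) = (4035 + 2715)*(-4502 + (-66 + (-19)²)) = 6750*(-4502 + (-66 + 361)) = 6750*(-4502 + 295) = 6750*(-4207) = -28397250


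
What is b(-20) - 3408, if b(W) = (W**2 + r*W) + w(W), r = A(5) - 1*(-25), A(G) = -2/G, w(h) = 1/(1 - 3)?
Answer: -7001/2 ≈ -3500.5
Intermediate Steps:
w(h) = -1/2 (w(h) = 1/(-2) = -1/2)
r = 123/5 (r = -2/5 - 1*(-25) = -2*1/5 + 25 = -2/5 + 25 = 123/5 ≈ 24.600)
b(W) = -1/2 + W**2 + 123*W/5 (b(W) = (W**2 + 123*W/5) - 1/2 = -1/2 + W**2 + 123*W/5)
b(-20) - 3408 = (-1/2 + (-20)**2 + (123/5)*(-20)) - 3408 = (-1/2 + 400 - 492) - 3408 = -185/2 - 3408 = -7001/2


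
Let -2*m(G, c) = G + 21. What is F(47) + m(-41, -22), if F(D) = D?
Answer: 57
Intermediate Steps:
m(G, c) = -21/2 - G/2 (m(G, c) = -(G + 21)/2 = -(21 + G)/2 = -21/2 - G/2)
F(47) + m(-41, -22) = 47 + (-21/2 - 1/2*(-41)) = 47 + (-21/2 + 41/2) = 47 + 10 = 57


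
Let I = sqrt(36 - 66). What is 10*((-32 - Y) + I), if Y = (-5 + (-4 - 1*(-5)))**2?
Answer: -480 + 10*I*sqrt(30) ≈ -480.0 + 54.772*I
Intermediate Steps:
Y = 16 (Y = (-5 + (-4 + 5))**2 = (-5 + 1)**2 = (-4)**2 = 16)
I = I*sqrt(30) (I = sqrt(-30) = I*sqrt(30) ≈ 5.4772*I)
10*((-32 - Y) + I) = 10*((-32 - 1*16) + I*sqrt(30)) = 10*((-32 - 16) + I*sqrt(30)) = 10*(-48 + I*sqrt(30)) = -480 + 10*I*sqrt(30)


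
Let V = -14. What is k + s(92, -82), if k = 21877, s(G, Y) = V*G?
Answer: 20589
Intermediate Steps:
s(G, Y) = -14*G
k + s(92, -82) = 21877 - 14*92 = 21877 - 1288 = 20589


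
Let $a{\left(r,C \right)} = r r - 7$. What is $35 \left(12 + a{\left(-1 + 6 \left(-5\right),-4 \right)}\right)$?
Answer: $33810$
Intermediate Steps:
$a{\left(r,C \right)} = -7 + r^{2}$ ($a{\left(r,C \right)} = r^{2} - 7 = -7 + r^{2}$)
$35 \left(12 + a{\left(-1 + 6 \left(-5\right),-4 \right)}\right) = 35 \left(12 - \left(7 - \left(-1 + 6 \left(-5\right)\right)^{2}\right)\right) = 35 \left(12 - \left(7 - \left(-1 - 30\right)^{2}\right)\right) = 35 \left(12 - \left(7 - \left(-31\right)^{2}\right)\right) = 35 \left(12 + \left(-7 + 961\right)\right) = 35 \left(12 + 954\right) = 35 \cdot 966 = 33810$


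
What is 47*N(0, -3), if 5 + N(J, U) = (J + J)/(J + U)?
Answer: -235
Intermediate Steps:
N(J, U) = -5 + 2*J/(J + U) (N(J, U) = -5 + (J + J)/(J + U) = -5 + (2*J)/(J + U) = -5 + 2*J/(J + U))
47*N(0, -3) = 47*((-5*(-3) - 3*0)/(0 - 3)) = 47*((15 + 0)/(-3)) = 47*(-⅓*15) = 47*(-5) = -235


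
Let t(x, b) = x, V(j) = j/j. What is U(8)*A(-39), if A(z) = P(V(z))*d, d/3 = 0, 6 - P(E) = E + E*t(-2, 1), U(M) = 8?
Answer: 0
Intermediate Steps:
V(j) = 1
P(E) = 6 + E (P(E) = 6 - (E + E*(-2)) = 6 - (E - 2*E) = 6 - (-1)*E = 6 + E)
d = 0 (d = 3*0 = 0)
A(z) = 0 (A(z) = (6 + 1)*0 = 7*0 = 0)
U(8)*A(-39) = 8*0 = 0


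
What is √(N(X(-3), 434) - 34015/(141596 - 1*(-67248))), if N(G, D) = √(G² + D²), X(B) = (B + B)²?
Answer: √(-1775957165 + 21807908168*√47413)/104422 ≈ 20.865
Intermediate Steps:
X(B) = 4*B² (X(B) = (2*B)² = 4*B²)
N(G, D) = √(D² + G²)
√(N(X(-3), 434) - 34015/(141596 - 1*(-67248))) = √(√(434² + (4*(-3)²)²) - 34015/(141596 - 1*(-67248))) = √(√(188356 + (4*9)²) - 34015/(141596 + 67248)) = √(√(188356 + 36²) - 34015/208844) = √(√(188356 + 1296) - 34015*1/208844) = √(√189652 - 34015/208844) = √(2*√47413 - 34015/208844) = √(-34015/208844 + 2*√47413)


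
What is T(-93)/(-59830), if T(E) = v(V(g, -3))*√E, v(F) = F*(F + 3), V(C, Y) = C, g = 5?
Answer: -4*I*√93/5983 ≈ -0.0064474*I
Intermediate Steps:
v(F) = F*(3 + F)
T(E) = 40*√E (T(E) = (5*(3 + 5))*√E = (5*8)*√E = 40*√E)
T(-93)/(-59830) = (40*√(-93))/(-59830) = (40*(I*√93))*(-1/59830) = (40*I*√93)*(-1/59830) = -4*I*√93/5983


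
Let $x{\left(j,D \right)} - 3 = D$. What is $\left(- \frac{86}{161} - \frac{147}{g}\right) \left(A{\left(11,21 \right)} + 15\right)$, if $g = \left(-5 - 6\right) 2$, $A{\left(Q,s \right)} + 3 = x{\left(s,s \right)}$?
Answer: $\frac{391950}{1771} \approx 221.32$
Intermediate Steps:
$x{\left(j,D \right)} = 3 + D$
$A{\left(Q,s \right)} = s$ ($A{\left(Q,s \right)} = -3 + \left(3 + s\right) = s$)
$g = -22$ ($g = \left(-11\right) 2 = -22$)
$\left(- \frac{86}{161} - \frac{147}{g}\right) \left(A{\left(11,21 \right)} + 15\right) = \left(- \frac{86}{161} - \frac{147}{-22}\right) \left(21 + 15\right) = \left(\left(-86\right) \frac{1}{161} - - \frac{147}{22}\right) 36 = \left(- \frac{86}{161} + \frac{147}{22}\right) 36 = \frac{21775}{3542} \cdot 36 = \frac{391950}{1771}$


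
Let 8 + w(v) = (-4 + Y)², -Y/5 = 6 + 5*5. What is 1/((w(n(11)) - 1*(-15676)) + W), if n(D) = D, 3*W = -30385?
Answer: 3/92462 ≈ 3.2446e-5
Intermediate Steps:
W = -30385/3 (W = (⅓)*(-30385) = -30385/3 ≈ -10128.)
Y = -155 (Y = -5*(6 + 5*5) = -5*(6 + 25) = -5*31 = -155)
w(v) = 25273 (w(v) = -8 + (-4 - 155)² = -8 + (-159)² = -8 + 25281 = 25273)
1/((w(n(11)) - 1*(-15676)) + W) = 1/((25273 - 1*(-15676)) - 30385/3) = 1/((25273 + 15676) - 30385/3) = 1/(40949 - 30385/3) = 1/(92462/3) = 3/92462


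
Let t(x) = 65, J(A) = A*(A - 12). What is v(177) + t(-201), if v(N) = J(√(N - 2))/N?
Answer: 11680/177 - 20*√7/59 ≈ 65.092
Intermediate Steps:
J(A) = A*(-12 + A)
v(N) = √(-2 + N)*(-12 + √(-2 + N))/N (v(N) = (√(N - 2)*(-12 + √(N - 2)))/N = (√(-2 + N)*(-12 + √(-2 + N)))/N = √(-2 + N)*(-12 + √(-2 + N))/N)
v(177) + t(-201) = (-2 + 177 - 12*√(-2 + 177))/177 + 65 = (-2 + 177 - 60*√7)/177 + 65 = (175 - 60*√7)/177 + 65 = (175/177 - 20*√7/59) + 65 = 11680/177 - 20*√7/59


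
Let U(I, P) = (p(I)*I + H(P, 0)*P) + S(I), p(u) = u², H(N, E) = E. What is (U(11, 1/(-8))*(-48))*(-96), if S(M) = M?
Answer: 6183936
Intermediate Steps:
U(I, P) = I + I³ (U(I, P) = (I²*I + 0*P) + I = (I³ + 0) + I = I³ + I = I + I³)
(U(11, 1/(-8))*(-48))*(-96) = ((11 + 11³)*(-48))*(-96) = ((11 + 1331)*(-48))*(-96) = (1342*(-48))*(-96) = -64416*(-96) = 6183936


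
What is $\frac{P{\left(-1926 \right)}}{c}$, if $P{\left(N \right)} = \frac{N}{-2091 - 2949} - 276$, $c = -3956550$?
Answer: $\frac{77173}{1107834000} \approx 6.9661 \cdot 10^{-5}$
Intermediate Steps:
$P{\left(N \right)} = -276 - \frac{N}{5040}$ ($P{\left(N \right)} = \frac{N}{-5040} - 276 = - \frac{N}{5040} - 276 = -276 - \frac{N}{5040}$)
$\frac{P{\left(-1926 \right)}}{c} = \frac{-276 - - \frac{107}{280}}{-3956550} = \left(-276 + \frac{107}{280}\right) \left(- \frac{1}{3956550}\right) = \left(- \frac{77173}{280}\right) \left(- \frac{1}{3956550}\right) = \frac{77173}{1107834000}$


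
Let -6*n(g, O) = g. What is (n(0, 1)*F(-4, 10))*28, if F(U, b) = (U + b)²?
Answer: 0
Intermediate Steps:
n(g, O) = -g/6
(n(0, 1)*F(-4, 10))*28 = ((-⅙*0)*(-4 + 10)²)*28 = (0*6²)*28 = (0*36)*28 = 0*28 = 0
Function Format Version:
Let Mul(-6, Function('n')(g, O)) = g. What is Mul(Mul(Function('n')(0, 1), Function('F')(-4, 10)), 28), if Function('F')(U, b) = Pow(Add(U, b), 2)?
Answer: 0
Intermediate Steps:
Function('n')(g, O) = Mul(Rational(-1, 6), g)
Mul(Mul(Function('n')(0, 1), Function('F')(-4, 10)), 28) = Mul(Mul(Mul(Rational(-1, 6), 0), Pow(Add(-4, 10), 2)), 28) = Mul(Mul(0, Pow(6, 2)), 28) = Mul(Mul(0, 36), 28) = Mul(0, 28) = 0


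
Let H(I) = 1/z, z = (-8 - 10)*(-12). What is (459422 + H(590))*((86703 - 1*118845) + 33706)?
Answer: 38800944823/54 ≈ 7.1854e+8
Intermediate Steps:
z = 216 (z = -18*(-12) = 216)
H(I) = 1/216
(459422 + H(590))*((86703 - 1*118845) + 33706) = (459422 + 1/216)*((86703 - 1*118845) + 33706) = 99235153*((86703 - 118845) + 33706)/216 = 99235153*(-32142 + 33706)/216 = (99235153/216)*1564 = 38800944823/54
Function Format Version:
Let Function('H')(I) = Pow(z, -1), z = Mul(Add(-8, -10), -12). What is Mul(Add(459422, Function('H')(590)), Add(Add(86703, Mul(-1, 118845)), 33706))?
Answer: Rational(38800944823, 54) ≈ 7.1854e+8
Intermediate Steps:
z = 216 (z = Mul(-18, -12) = 216)
Function('H')(I) = Rational(1, 216) (Function('H')(I) = Pow(216, -1) = Rational(1, 216))
Mul(Add(459422, Function('H')(590)), Add(Add(86703, Mul(-1, 118845)), 33706)) = Mul(Add(459422, Rational(1, 216)), Add(Add(86703, Mul(-1, 118845)), 33706)) = Mul(Rational(99235153, 216), Add(Add(86703, -118845), 33706)) = Mul(Rational(99235153, 216), Add(-32142, 33706)) = Mul(Rational(99235153, 216), 1564) = Rational(38800944823, 54)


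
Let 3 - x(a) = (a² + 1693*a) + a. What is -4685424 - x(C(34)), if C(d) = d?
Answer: -4626675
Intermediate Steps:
x(a) = 3 - a² - 1694*a (x(a) = 3 - ((a² + 1693*a) + a) = 3 - (a² + 1694*a) = 3 + (-a² - 1694*a) = 3 - a² - 1694*a)
-4685424 - x(C(34)) = -4685424 - (3 - 1*34² - 1694*34) = -4685424 - (3 - 1*1156 - 57596) = -4685424 - (3 - 1156 - 57596) = -4685424 - 1*(-58749) = -4685424 + 58749 = -4626675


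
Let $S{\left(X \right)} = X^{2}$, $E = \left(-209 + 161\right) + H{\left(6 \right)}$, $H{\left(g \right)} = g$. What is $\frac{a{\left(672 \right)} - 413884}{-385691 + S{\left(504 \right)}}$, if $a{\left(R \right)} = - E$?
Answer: $\frac{413842}{131675} \approx 3.1429$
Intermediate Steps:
$E = -42$ ($E = \left(-209 + 161\right) + 6 = -48 + 6 = -42$)
$a{\left(R \right)} = 42$ ($a{\left(R \right)} = \left(-1\right) \left(-42\right) = 42$)
$\frac{a{\left(672 \right)} - 413884}{-385691 + S{\left(504 \right)}} = \frac{42 - 413884}{-385691 + 504^{2}} = - \frac{413842}{-385691 + 254016} = - \frac{413842}{-131675} = \left(-413842\right) \left(- \frac{1}{131675}\right) = \frac{413842}{131675}$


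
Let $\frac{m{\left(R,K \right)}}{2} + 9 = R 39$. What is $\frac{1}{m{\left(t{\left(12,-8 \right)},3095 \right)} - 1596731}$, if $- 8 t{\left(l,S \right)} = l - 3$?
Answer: $- \frac{4}{6387347} \approx -6.2624 \cdot 10^{-7}$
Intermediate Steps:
$t{\left(l,S \right)} = \frac{3}{8} - \frac{l}{8}$ ($t{\left(l,S \right)} = - \frac{l - 3}{8} = - \frac{-3 + l}{8} = \frac{3}{8} - \frac{l}{8}$)
$m{\left(R,K \right)} = -18 + 78 R$ ($m{\left(R,K \right)} = -18 + 2 R 39 = -18 + 2 \cdot 39 R = -18 + 78 R$)
$\frac{1}{m{\left(t{\left(12,-8 \right)},3095 \right)} - 1596731} = \frac{1}{\left(-18 + 78 \left(\frac{3}{8} - \frac{3}{2}\right)\right) - 1596731} = \frac{1}{\left(-18 + 78 \left(- \frac{9}{8}\right)\right) - 1596731} = \frac{1}{\left(-18 - \frac{351}{4}\right) - 1596731} = \frac{1}{- \frac{423}{4} - 1596731} = \frac{1}{- \frac{6387347}{4}} = - \frac{4}{6387347}$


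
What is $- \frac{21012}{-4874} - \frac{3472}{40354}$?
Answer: $\frac{207748930}{49171349} \approx 4.225$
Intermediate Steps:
$- \frac{21012}{-4874} - \frac{3472}{40354} = \left(-21012\right) \left(- \frac{1}{4874}\right) - \frac{1736}{20177} = \frac{10506}{2437} - \frac{1736}{20177} = \frac{207748930}{49171349}$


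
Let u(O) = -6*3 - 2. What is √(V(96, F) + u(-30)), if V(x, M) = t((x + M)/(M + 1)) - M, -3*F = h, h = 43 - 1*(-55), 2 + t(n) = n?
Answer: √78/3 ≈ 2.9439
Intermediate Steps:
t(n) = -2 + n
h = 98 (h = 43 + 55 = 98)
F = -98/3 (F = -⅓*98 = -98/3 ≈ -32.667)
V(x, M) = -2 - M + (M + x)/(1 + M) (V(x, M) = (-2 + (x + M)/(M + 1)) - M = (-2 + (M + x)/(1 + M)) - M = -2 - M + (M + x)/(1 + M))
u(O) = -20 (u(O) = -18 - 2 = -20)
√(V(96, F) + u(-30)) = √((-2 + 96 - (-98/3)² - 2*(-98/3))/(1 - 98/3) - 20) = √((-2 + 96 - 1*9604/9 + 196/3)/(-95/3) - 20) = √(-3*(-2 + 96 - 9604/9 + 196/3)/95 - 20) = √(-3/95*(-8170/9) - 20) = √(86/3 - 20) = √(26/3) = √78/3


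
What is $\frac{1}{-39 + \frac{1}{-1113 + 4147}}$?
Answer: $- \frac{3034}{118325} \approx -0.025641$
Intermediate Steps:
$\frac{1}{-39 + \frac{1}{-1113 + 4147}} = \frac{1}{-39 + \frac{1}{3034}} = \frac{1}{- \frac{118325}{3034}} = - \frac{3034}{118325}$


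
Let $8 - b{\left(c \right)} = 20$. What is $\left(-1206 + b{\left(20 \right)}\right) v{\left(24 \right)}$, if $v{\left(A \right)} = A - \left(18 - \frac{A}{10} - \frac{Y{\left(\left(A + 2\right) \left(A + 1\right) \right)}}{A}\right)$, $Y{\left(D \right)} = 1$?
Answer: $- \frac{205639}{20} \approx -10282.0$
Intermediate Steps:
$b{\left(c \right)} = -12$ ($b{\left(c \right)} = 8 - 20 = -12$)
$v{\left(A \right)} = -18 + \frac{1}{A} + \frac{11 A}{10}$ ($v{\left(A \right)} = A - \left(18 - \frac{1}{A} - \frac{A}{10}\right) = A + \left(-18 + \frac{1}{A} + \frac{A}{10}\right) = -18 + \frac{1}{A} + \frac{11 A}{10}$)
$\left(-1206 + b{\left(20 \right)}\right) v{\left(24 \right)} = \left(-1206 - 12\right) \left(-18 + \frac{1}{24} + \frac{11}{10} \cdot 24\right) = - 1218 \left(-18 + \frac{1}{24} + \frac{132}{5}\right) = \left(-1218\right) \frac{1013}{120} = - \frac{205639}{20}$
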